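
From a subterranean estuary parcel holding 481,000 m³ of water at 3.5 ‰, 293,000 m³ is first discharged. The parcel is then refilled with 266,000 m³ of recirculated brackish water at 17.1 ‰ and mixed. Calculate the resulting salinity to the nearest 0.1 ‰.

11.5 ‰

Remaining after removal: 188,000 m³ at 3.5 ‰ (salt = 658,000)
After addition: salt = 658,000 + 266,000×17.1 = 5,206,600; volume = 454,000 m³
S = 5,206,600 / 454,000 = 11.4683 ‰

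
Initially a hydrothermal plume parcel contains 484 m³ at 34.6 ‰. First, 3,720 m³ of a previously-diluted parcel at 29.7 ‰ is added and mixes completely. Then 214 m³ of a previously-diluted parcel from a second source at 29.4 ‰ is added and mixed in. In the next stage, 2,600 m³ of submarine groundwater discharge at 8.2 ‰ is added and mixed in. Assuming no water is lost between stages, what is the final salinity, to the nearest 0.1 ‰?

Conserving salt mass:
Initial salt = 484×34.6 = 16,746.4
After stage 1: salt = 16,746.4 + 3,720×29.7 = 127,230.4; volume = 4,204 m³; S = 30.264 ‰
After stage 2: salt = 127,230.4 + 214×29.4 = 133,522; volume = 4,418 m³; S = 30.222 ‰
After stage 3: salt = 133,522 + 2,600×8.2 = 154,842; volume = 7,018 m³
S = 154,842 / 7,018 = 22.0636 ‰

22.1 ‰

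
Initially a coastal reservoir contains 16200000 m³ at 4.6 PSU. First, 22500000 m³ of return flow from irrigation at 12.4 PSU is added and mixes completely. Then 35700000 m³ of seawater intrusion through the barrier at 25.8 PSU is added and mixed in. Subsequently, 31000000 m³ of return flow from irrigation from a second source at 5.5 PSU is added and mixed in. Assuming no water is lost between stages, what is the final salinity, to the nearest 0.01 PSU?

13.71 PSU

Total salt / total volume:
Initial salt = 16,200,000×4.6 = 74,520,000
After stage 1: salt = 74,520,000 + 22,500,000×12.4 = 353,520,000; volume = 38,700,000 m³; S = 9.135 PSU
After stage 2: salt = 353,520,000 + 35,700,000×25.8 = 1,274,580,000; volume = 74,400,000 m³; S = 17.131 PSU
After stage 3: salt = 1,274,580,000 + 31,000,000×5.5 = 1,445,080,000; volume = 105,400,000 m³
S = 1,445,080,000 / 105,400,000 = 13.7104 PSU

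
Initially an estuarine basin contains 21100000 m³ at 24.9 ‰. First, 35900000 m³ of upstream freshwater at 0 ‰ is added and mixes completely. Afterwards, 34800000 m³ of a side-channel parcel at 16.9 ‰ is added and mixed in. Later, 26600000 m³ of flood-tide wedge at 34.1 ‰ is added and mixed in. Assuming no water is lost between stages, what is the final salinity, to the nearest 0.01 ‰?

17.07 ‰

Conserving salt mass:
Initial salt = 21,100,000×24.9 = 525,390,000
After stage 1: salt = 525,390,000 + 35,900,000×0 = 525,390,000; volume = 57,000,000 m³; S = 9.217 ‰
After stage 2: salt = 525,390,000 + 34,800,000×16.9 = 1,113,510,000; volume = 91,800,000 m³; S = 12.13 ‰
After stage 3: salt = 1,113,510,000 + 26,600,000×34.1 = 2,020,570,000; volume = 118,400,000 m³
S = 2,020,570,000 / 118,400,000 = 17.0656 ‰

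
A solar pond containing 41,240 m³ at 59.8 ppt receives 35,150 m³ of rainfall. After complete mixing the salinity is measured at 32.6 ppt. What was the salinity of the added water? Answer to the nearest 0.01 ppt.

0.69 ppt

Salt balance: 41,240×59.8 + 35,150×S = 76,390×32.6
2,466,152 + 35,150·S = 2,490,314
S = (2,490,314 − 2,466,152) / 35,150 = 0.6874 ppt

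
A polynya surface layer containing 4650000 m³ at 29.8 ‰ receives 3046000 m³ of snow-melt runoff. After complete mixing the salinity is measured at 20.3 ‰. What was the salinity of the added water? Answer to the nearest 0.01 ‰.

5.80 ‰

Salt balance: 4,650,000×29.8 + 3,046,000×S = 7,696,000×20.3
138,570,000 + 3,046,000·S = 156,228,800
S = (156,228,800 − 138,570,000) / 3,046,000 = 5.7974 ‰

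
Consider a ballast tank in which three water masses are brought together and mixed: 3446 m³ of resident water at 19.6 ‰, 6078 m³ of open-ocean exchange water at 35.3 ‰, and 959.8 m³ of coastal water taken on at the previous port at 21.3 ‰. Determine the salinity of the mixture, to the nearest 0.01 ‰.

28.86 ‰

Mass of salt is conserved:
salt = 3,446×19.6 + 6,078×35.3 + 959.8×21.3 = 67,541.6 + 214,553.4 + 20,443.74 = 302,538.74
volume = 3,446 + 6,078 + 959.8 = 10,483.8 m³
S = 302,538.74 / 10,483.8 = 28.8577 ‰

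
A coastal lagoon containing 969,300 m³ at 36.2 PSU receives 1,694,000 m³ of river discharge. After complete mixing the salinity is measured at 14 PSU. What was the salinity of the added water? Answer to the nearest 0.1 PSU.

Salt balance: 969,300×36.2 + 1,694,000×S = 2,663,300×14
35,088,660 + 1,694,000·S = 37,286,200
S = (37,286,200 − 35,088,660) / 1,694,000 = 1.2972 PSU

1.3 PSU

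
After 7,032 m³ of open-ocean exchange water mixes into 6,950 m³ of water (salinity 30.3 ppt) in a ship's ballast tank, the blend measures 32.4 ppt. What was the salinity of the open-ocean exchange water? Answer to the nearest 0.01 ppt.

34.48 ppt

Salt balance: 6,950×30.3 + 7,032×S = 13,982×32.4
210,585 + 7,032·S = 453,016.8
S = (453,016.8 − 210,585) / 7,032 = 34.4755 ppt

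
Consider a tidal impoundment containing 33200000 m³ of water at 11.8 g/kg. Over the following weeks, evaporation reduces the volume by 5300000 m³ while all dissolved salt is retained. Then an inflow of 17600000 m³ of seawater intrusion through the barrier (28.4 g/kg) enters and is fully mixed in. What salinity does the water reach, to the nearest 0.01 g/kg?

After evaporation: salt = 33,200,000×11.8 = 391,760,000; volume = 33,200,000 − 5,300,000 = 27,900,000 m³
After mixing: salt = 391,760,000 + 17,600,000×28.4 = 891,600,000; volume = 27,900,000 + 17,600,000 = 45,500,000 m³
S = 891,600,000 / 45,500,000 = 19.5956 g/kg

19.60 g/kg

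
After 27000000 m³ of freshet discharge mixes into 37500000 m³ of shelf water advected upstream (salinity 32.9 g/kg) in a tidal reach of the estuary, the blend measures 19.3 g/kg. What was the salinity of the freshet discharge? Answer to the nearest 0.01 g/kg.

Salt balance: 37,500,000×32.9 + 27,000,000×S = 64,500,000×19.3
1,233,750,000 + 27,000,000·S = 1,244,850,000
S = (1,244,850,000 − 1,233,750,000) / 27,000,000 = 0.4111 g/kg

0.41 g/kg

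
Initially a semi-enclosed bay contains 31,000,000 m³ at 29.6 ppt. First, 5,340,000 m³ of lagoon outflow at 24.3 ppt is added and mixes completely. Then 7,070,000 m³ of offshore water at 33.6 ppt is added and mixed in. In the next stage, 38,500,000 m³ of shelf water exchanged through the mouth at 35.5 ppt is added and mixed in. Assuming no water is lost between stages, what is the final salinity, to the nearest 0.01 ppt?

Total salt / total volume:
Initial salt = 31,000,000×29.6 = 917,600,000
After stage 1: salt = 917,600,000 + 5,340,000×24.3 = 1,047,362,000; volume = 36,340,000 m³; S = 28.821 ppt
After stage 2: salt = 1,047,362,000 + 7,070,000×33.6 = 1,284,914,000; volume = 43,410,000 m³; S = 29.599 ppt
After stage 3: salt = 1,284,914,000 + 38,500,000×35.5 = 2,651,664,000; volume = 81,910,000 m³
S = 2,651,664,000 / 81,910,000 = 32.3729 ppt

32.37 ppt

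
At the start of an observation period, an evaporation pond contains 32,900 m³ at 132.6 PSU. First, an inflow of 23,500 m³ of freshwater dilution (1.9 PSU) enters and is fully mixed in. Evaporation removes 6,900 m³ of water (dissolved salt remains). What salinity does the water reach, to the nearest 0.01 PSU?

89.03 PSU

After mixing: salt = 32,900×132.6 + 23,500×1.9 = 4,407,190; volume = 56,400 m³
After evaporation: salt unchanged = 4,407,190; volume = 56,400 − 6,900 = 49,500 m³
S = 4,407,190 / 49,500 = 89.0341 PSU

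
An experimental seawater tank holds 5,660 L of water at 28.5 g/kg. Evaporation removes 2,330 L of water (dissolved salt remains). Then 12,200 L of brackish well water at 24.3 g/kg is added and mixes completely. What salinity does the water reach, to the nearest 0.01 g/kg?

After evaporation: salt = 5,660×28.5 = 161,310; volume = 5,660 − 2,330 = 3,330 L
After mixing: salt = 161,310 + 12,200×24.3 = 457,770; volume = 3,330 + 12,200 = 15,530 L
S = 457,770 / 15,530 = 29.4765 g/kg

29.48 g/kg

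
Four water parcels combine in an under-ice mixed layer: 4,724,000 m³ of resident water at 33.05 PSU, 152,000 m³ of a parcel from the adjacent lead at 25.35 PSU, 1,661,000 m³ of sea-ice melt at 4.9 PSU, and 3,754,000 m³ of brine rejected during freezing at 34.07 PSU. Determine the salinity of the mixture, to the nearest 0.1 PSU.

Mass of salt is conserved:
salt = 4,724,000×33.05 + 152,000×25.35 + 1,661,000×4.9 + 3,754,000×34.07 = 156,128,200 + 3,853,200 + 8,138,900 + 127,898,780 = 296,019,080
volume = 4,724,000 + 152,000 + 1,661,000 + 3,754,000 = 10,291,000 m³
S = 296,019,080 / 10,291,000 = 28.765 PSU

28.8 PSU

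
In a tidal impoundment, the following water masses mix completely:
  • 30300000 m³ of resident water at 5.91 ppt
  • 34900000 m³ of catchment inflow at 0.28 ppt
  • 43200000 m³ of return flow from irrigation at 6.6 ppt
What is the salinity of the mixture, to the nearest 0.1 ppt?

4.4 ppt

Conserving salt mass:
salt = 30,300,000×5.91 + 34,900,000×0.28 + 43,200,000×6.6 = 179,073,000 + 9,772,000 + 285,120,000 = 473,965,000
volume = 30,300,000 + 34,900,000 + 43,200,000 = 108,400,000 m³
S = 473,965,000 / 108,400,000 = 4.372 ppt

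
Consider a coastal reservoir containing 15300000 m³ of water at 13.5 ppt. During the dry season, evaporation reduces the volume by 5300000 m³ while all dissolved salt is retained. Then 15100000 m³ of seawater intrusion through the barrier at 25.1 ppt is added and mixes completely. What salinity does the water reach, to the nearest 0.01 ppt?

After evaporation: salt = 15,300,000×13.5 = 206,550,000; volume = 15,300,000 − 5,300,000 = 10,000,000 m³
After mixing: salt = 206,550,000 + 15,100,000×25.1 = 585,560,000; volume = 10,000,000 + 15,100,000 = 25,100,000 m³
S = 585,560,000 / 25,100,000 = 23.3291 ppt

23.33 ppt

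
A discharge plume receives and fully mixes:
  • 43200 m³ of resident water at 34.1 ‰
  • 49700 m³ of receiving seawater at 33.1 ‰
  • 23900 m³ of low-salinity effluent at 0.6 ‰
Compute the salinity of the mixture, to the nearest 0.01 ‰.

26.82 ‰

By conservation of dissolved salt,
salt = 43,200×34.1 + 49,700×33.1 + 23,900×0.6 = 1,473,120 + 1,645,070 + 14,340 = 3,132,530
volume = 43,200 + 49,700 + 23,900 = 116,800 m³
S = 3,132,530 / 116,800 = 26.8196 ‰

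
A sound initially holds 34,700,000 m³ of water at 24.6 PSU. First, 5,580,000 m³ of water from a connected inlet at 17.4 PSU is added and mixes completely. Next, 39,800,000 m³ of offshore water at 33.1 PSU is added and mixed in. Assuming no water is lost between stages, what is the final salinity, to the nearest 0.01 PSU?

28.32 PSU

Salt balance:
Initial salt = 34,700,000×24.6 = 853,620,000
After stage 1: salt = 853,620,000 + 5,580,000×17.4 = 950,712,000; volume = 40,280,000 m³; S = 23.603 PSU
After stage 2: salt = 950,712,000 + 39,800,000×33.1 = 2,268,092,000; volume = 80,080,000 m³
S = 2,268,092,000 / 80,080,000 = 28.3228 PSU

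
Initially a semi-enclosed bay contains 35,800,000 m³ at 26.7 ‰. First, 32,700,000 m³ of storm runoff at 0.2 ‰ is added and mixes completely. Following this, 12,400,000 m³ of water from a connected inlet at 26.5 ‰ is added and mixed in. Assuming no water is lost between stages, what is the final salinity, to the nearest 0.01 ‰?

Salt balance:
Initial salt = 35,800,000×26.7 = 955,860,000
After stage 1: salt = 955,860,000 + 32,700,000×0.2 = 962,400,000; volume = 68,500,000 m³; S = 14.05 ‰
After stage 2: salt = 962,400,000 + 12,400,000×26.5 = 1,291,000,000; volume = 80,900,000 m³
S = 1,291,000,000 / 80,900,000 = 15.958 ‰

15.96 ‰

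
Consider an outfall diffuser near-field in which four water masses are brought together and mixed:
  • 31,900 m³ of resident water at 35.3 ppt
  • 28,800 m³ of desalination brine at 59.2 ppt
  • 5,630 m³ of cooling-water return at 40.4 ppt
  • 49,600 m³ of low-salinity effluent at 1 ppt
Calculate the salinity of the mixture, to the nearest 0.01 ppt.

By conservation of dissolved salt,
salt = 31,900×35.3 + 28,800×59.2 + 5,630×40.4 + 49,600×1 = 1,126,070 + 1,704,960 + 227,452 + 49,600 = 3,108,082
volume = 31,900 + 28,800 + 5,630 + 49,600 = 115,930 m³
S = 3,108,082 / 115,930 = 26.81 ppt

26.81 ppt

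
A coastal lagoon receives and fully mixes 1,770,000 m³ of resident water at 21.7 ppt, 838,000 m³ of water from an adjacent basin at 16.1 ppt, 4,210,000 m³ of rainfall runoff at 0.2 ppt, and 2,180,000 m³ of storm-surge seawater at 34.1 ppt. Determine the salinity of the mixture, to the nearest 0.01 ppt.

14.12 ppt

Conserving salt mass:
salt = 1,770,000×21.7 + 838,000×16.1 + 4,210,000×0.2 + 2,180,000×34.1 = 38,409,000 + 13,491,800 + 842,000 + 74,338,000 = 127,080,800
volume = 1,770,000 + 838,000 + 4,210,000 + 2,180,000 = 8,998,000 m³
S = 127,080,800 / 8,998,000 = 14.1232 ppt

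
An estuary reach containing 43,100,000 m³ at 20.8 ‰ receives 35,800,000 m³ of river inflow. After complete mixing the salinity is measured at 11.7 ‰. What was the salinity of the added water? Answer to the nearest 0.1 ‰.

0.7 ‰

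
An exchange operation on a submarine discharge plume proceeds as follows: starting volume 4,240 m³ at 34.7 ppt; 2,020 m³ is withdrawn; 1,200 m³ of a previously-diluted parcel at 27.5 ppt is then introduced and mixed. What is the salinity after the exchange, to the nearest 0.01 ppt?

32.17 ppt

Remaining after removal: 2,220 m³ at 34.7 ppt (salt = 77,034)
After addition: salt = 77,034 + 1,200×27.5 = 110,034; volume = 3,420 m³
S = 110,034 / 3,420 = 32.1737 ppt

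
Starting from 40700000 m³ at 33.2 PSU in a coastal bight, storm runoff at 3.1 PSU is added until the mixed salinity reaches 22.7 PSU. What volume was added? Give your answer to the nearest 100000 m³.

Salt balance: 40,700,000×33.2 + V×3.1 = (40,700,000+V)×22.7
1,351,240,000 + 3.1V = 923,890,000 + 22.7V
427,350,000 = 19.6V
V = 21,803,571.43 m³

21800000 m³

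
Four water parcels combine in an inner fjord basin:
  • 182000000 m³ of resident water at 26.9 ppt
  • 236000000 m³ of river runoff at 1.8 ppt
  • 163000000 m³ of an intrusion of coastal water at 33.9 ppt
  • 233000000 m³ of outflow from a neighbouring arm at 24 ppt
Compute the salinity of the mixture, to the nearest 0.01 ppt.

By conservation of dissolved salt,
salt = 182,000,000×26.9 + 236,000,000×1.8 + 163,000,000×33.9 + 233,000,000×24 = 4,895,800,000 + 424,800,000 + 5,525,700,000 + 5,592,000,000 = 16,438,300,000
volume = 182,000,000 + 236,000,000 + 163,000,000 + 233,000,000 = 814,000,000 m³
S = 16,438,300,000 / 814,000,000 = 20.1945 ppt

20.19 ppt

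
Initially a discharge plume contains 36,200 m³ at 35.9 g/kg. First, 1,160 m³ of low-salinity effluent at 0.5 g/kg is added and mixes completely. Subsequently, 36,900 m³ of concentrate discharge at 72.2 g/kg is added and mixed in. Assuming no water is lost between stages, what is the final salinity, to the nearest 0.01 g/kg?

53.38 g/kg

Conserving salt mass:
Initial salt = 36,200×35.9 = 1,299,580
After stage 1: salt = 1,299,580 + 1,160×0.5 = 1,300,160; volume = 37,360 m³; S = 34.801 g/kg
After stage 2: salt = 1,300,160 + 36,900×72.2 = 3,964,340; volume = 74,260 m³
S = 3,964,340 / 74,260 = 53.3846 g/kg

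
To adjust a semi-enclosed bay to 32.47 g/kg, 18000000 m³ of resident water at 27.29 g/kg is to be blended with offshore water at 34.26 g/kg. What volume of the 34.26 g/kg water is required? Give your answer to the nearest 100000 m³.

52100000 m³

Salt balance: 18,000,000×27.29 + V×34.26 = (18,000,000+V)×32.47
491,220,000 + 34.26V = 584,460,000 + 32.47V
93,240,000 = 1.79V
V = 52,089,385.47 m³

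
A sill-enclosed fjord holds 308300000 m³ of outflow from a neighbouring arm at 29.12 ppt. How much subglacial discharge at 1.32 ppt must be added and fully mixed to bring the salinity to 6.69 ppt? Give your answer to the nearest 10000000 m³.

1290000000 m³

Salt balance: 308,300,000×29.12 + V×1.32 = (308,300,000+V)×6.69
8,977,696,000 + 1.32V = 2,062,527,000 + 6.69V
6,915,169,000 = 5.37V
V = 1,287,740,968.34 m³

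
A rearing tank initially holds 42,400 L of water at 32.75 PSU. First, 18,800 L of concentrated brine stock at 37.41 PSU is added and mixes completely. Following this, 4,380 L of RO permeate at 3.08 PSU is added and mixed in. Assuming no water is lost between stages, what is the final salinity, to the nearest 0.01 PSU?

By conservation of dissolved salt,
Initial salt = 42,400×32.75 = 1,388,600
After stage 1: salt = 1,388,600 + 18,800×37.41 = 2,091,908; volume = 61,200 L; S = 34.182 PSU
After stage 2: salt = 2,091,908 + 4,380×3.08 = 2,105,398.4; volume = 65,580 L
S = 2,105,398.4 / 65,580 = 32.1043 PSU

32.10 PSU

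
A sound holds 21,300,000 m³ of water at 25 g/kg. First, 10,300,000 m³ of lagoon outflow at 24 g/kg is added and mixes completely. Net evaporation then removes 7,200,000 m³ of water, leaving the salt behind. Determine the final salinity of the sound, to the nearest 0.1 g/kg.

After mixing: salt = 21,300,000×25 + 10,300,000×24 = 779,700,000; volume = 31,600,000 m³
After evaporation: salt unchanged = 779,700,000; volume = 31,600,000 − 7,200,000 = 24,400,000 m³
S = 779,700,000 / 24,400,000 = 31.9549 g/kg

32.0 g/kg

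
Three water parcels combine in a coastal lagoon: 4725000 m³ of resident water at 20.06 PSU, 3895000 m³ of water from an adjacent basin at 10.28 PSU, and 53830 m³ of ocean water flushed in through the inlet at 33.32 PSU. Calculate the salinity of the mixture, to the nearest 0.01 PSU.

15.75 PSU

Mass of salt is conserved:
salt = 4,725,000×20.06 + 3,895,000×10.28 + 53,830×33.32 = 94,783,500 + 40,040,600 + 1,793,615.6 = 136,617,715.6
volume = 4,725,000 + 3,895,000 + 53,830 = 8,673,830 m³
S = 136,617,715.6 / 8,673,830 = 15.7506 PSU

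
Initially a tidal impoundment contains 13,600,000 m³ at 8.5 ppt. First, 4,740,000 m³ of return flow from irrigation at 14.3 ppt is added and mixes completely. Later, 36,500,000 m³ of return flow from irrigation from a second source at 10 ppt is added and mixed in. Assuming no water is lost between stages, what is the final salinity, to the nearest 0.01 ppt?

By conservation of dissolved salt,
Initial salt = 13,600,000×8.5 = 115,600,000
After stage 1: salt = 115,600,000 + 4,740,000×14.3 = 183,382,000; volume = 18,340,000 m³; S = 9.999 ppt
After stage 2: salt = 183,382,000 + 36,500,000×10 = 548,382,000; volume = 54,840,000 m³
S = 548,382,000 / 54,840,000 = 9.9997 ppt

10.00 ppt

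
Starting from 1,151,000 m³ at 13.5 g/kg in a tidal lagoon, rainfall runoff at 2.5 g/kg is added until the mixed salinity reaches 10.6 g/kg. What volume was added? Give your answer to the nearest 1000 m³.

412000 m³

Salt balance: 1,151,000×13.5 + V×2.5 = (1,151,000+V)×10.6
15,538,500 + 2.5V = 12,200,600 + 10.6V
3,337,900 = 8.1V
V = 412,086.42 m³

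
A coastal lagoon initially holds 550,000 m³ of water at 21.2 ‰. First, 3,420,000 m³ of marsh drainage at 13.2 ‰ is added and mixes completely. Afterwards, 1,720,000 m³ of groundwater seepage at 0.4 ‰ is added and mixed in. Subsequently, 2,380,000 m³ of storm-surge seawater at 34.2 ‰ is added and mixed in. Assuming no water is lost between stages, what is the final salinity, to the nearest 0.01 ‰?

Mass of salt is conserved:
Initial salt = 550,000×21.2 = 11,660,000
After stage 1: salt = 11,660,000 + 3,420,000×13.2 = 56,804,000; volume = 3,970,000 m³; S = 14.308 ‰
After stage 2: salt = 56,804,000 + 1,720,000×0.4 = 57,492,000; volume = 5,690,000 m³; S = 10.104 ‰
After stage 3: salt = 57,492,000 + 2,380,000×34.2 = 138,888,000; volume = 8,070,000 m³
S = 138,888,000 / 8,070,000 = 17.2104 ‰

17.21 ‰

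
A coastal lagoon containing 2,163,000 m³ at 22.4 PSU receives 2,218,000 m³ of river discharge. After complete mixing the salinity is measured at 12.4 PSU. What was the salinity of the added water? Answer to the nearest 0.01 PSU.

2.65 PSU

Salt balance: 2,163,000×22.4 + 2,218,000×S = 4,381,000×12.4
48,451,200 + 2,218,000·S = 54,324,400
S = (54,324,400 − 48,451,200) / 2,218,000 = 2.648 PSU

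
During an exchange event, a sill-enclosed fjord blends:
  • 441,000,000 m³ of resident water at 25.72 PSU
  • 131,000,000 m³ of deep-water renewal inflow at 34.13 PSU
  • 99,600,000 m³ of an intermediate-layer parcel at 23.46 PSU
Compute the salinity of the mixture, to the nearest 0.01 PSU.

By conservation of dissolved salt,
salt = 441,000,000×25.72 + 131,000,000×34.13 + 99,600,000×23.46 = 11,342,520,000 + 4,471,030,000 + 2,336,616,000 = 18,150,166,000
volume = 441,000,000 + 131,000,000 + 99,600,000 = 671,600,000 m³
S = 18,150,166,000 / 671,600,000 = 27.0253 PSU

27.03 PSU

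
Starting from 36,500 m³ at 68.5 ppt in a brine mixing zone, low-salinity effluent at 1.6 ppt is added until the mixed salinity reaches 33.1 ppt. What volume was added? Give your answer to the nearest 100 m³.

Salt balance: 36,500×68.5 + V×1.6 = (36,500+V)×33.1
2,500,250 + 1.6V = 1,208,150 + 33.1V
1,292,100 = 31.5V
V = 41,019.05 m³

41000 m³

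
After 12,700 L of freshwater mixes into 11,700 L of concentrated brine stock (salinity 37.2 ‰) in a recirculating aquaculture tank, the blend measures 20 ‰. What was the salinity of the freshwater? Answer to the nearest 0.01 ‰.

4.15 ‰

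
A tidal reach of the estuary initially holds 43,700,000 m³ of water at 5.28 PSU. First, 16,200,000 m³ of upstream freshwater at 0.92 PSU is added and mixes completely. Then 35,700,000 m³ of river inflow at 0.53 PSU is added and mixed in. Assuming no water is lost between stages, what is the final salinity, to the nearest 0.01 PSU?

2.77 PSU

Conserving salt mass:
Initial salt = 43,700,000×5.28 = 230,736,000
After stage 1: salt = 230,736,000 + 16,200,000×0.92 = 245,640,000; volume = 59,900,000 m³; S = 4.101 PSU
After stage 2: salt = 245,640,000 + 35,700,000×0.53 = 264,561,000; volume = 95,600,000 m³
S = 264,561,000 / 95,600,000 = 2.7674 PSU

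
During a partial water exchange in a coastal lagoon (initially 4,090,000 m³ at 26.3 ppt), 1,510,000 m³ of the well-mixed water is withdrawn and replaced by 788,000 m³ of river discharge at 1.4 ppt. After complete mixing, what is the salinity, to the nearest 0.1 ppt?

20.5 ppt

Remaining after removal: 2,580,000 m³ at 26.3 ppt (salt = 67,854,000)
After addition: salt = 67,854,000 + 788,000×1.4 = 68,957,200; volume = 3,368,000 m³
S = 68,957,200 / 3,368,000 = 20.4742 ppt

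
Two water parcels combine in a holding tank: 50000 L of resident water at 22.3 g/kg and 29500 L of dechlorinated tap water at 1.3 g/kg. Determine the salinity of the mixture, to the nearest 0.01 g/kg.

Conserving salt mass:
salt = 50,000×22.3 + 29,500×1.3 = 1,115,000 + 38,350 = 1,153,350
volume = 50,000 + 29,500 = 79,500 L
S = 1,153,350 / 79,500 = 14.5075 g/kg

14.51 g/kg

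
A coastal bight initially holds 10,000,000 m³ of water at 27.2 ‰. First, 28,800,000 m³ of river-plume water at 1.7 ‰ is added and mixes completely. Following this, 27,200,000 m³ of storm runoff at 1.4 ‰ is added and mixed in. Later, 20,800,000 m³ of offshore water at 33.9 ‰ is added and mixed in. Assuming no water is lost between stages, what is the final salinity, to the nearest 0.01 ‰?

12.26 ‰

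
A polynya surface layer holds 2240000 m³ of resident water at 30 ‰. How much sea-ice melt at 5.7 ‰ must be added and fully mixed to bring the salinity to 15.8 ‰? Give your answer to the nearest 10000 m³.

3150000 m³

Salt balance: 2,240,000×30 + V×5.7 = (2,240,000+V)×15.8
67,200,000 + 5.7V = 35,392,000 + 15.8V
31,808,000 = 10.1V
V = 3,149,306.93 m³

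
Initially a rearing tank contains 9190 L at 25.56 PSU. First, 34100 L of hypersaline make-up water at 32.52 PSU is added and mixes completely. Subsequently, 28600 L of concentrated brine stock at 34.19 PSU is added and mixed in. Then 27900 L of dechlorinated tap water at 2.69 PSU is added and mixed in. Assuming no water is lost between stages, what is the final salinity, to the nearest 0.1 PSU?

24.0 PSU

Mass of salt is conserved:
Initial salt = 9,190×25.56 = 234,896.4
After stage 1: salt = 234,896.4 + 34,100×32.52 = 1,343,828.4; volume = 43,290 L; S = 31.042 PSU
After stage 2: salt = 1,343,828.4 + 28,600×34.19 = 2,321,662.4; volume = 71,890 L; S = 32.295 PSU
After stage 3: salt = 2,321,662.4 + 27,900×2.69 = 2,396,713.4; volume = 99,790 L
S = 2,396,713.4 / 99,790 = 24.0176 PSU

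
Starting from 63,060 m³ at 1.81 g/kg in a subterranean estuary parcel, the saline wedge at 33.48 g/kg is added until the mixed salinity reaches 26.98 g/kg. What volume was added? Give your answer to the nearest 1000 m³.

244000 m³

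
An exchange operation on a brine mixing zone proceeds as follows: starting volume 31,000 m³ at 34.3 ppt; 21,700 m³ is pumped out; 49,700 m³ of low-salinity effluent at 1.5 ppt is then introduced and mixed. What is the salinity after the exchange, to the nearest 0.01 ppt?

6.67 ppt

Remaining after removal: 9,300 m³ at 34.3 ppt (salt = 318,990)
After addition: salt = 318,990 + 49,700×1.5 = 393,540; volume = 59,000 m³
S = 393,540 / 59,000 = 6.6702 ppt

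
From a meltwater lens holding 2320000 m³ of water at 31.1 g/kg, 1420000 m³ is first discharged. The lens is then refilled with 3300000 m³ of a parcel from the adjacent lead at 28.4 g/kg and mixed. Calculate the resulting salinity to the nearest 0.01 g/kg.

28.98 g/kg

Remaining after removal: 900,000 m³ at 31.1 g/kg (salt = 27,990,000)
After addition: salt = 27,990,000 + 3,300,000×28.4 = 121,710,000; volume = 4,200,000 m³
S = 121,710,000 / 4,200,000 = 28.9786 g/kg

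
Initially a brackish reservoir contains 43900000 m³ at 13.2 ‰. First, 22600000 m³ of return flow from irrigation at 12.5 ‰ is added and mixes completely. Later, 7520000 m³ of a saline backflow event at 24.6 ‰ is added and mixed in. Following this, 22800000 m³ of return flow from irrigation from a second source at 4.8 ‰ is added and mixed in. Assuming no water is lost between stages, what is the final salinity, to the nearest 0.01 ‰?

Conserving salt mass:
Initial salt = 43,900,000×13.2 = 579,480,000
After stage 1: salt = 579,480,000 + 22,600,000×12.5 = 861,980,000; volume = 66,500,000 m³; S = 12.962 ‰
After stage 2: salt = 861,980,000 + 7,520,000×24.6 = 1,046,972,000; volume = 74,020,000 m³; S = 14.144 ‰
After stage 3: salt = 1,046,972,000 + 22,800,000×4.8 = 1,156,412,000; volume = 96,820,000 m³
S = 1,156,412,000 / 96,820,000 = 11.9439 ‰

11.94 ‰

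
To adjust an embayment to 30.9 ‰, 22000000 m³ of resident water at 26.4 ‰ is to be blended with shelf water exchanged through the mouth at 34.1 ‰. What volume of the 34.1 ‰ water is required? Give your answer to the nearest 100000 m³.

Salt balance: 22,000,000×26.4 + V×34.1 = (22,000,000+V)×30.9
580,800,000 + 34.1V = 679,800,000 + 30.9V
99,000,000 = 3.2V
V = 30,937,500 m³

30900000 m³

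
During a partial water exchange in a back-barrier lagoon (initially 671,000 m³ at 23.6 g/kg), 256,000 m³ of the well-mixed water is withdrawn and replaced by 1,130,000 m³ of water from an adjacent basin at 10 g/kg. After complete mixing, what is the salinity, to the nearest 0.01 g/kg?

Remaining after removal: 415,000 m³ at 23.6 g/kg (salt = 9,794,000)
After addition: salt = 9,794,000 + 1,130,000×10 = 21,094,000; volume = 1,545,000 m³
S = 21,094,000 / 1,545,000 = 13.6531 g/kg

13.65 g/kg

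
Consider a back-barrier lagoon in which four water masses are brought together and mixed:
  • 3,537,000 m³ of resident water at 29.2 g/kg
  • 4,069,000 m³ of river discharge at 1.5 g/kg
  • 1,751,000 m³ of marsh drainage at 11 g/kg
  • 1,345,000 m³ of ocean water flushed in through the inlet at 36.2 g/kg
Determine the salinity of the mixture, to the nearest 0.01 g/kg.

16.57 g/kg

By conservation of dissolved salt,
salt = 3,537,000×29.2 + 4,069,000×1.5 + 1,751,000×11 + 1,345,000×36.2 = 103,280,400 + 6,103,500 + 19,261,000 + 48,689,000 = 177,333,900
volume = 3,537,000 + 4,069,000 + 1,751,000 + 1,345,000 = 10,702,000 m³
S = 177,333,900 / 10,702,000 = 16.5702 g/kg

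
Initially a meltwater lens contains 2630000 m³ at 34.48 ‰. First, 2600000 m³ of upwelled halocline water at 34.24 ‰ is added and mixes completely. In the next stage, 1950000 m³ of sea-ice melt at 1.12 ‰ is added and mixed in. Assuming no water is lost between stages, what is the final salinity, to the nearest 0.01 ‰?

25.33 ‰

Weighted by volume,
Initial salt = 2,630,000×34.48 = 90,682,400
After stage 1: salt = 90,682,400 + 2,600,000×34.24 = 179,706,400; volume = 5,230,000 m³; S = 34.361 ‰
After stage 2: salt = 179,706,400 + 1,950,000×1.12 = 181,890,400; volume = 7,180,000 m³
S = 181,890,400 / 7,180,000 = 25.3329 ‰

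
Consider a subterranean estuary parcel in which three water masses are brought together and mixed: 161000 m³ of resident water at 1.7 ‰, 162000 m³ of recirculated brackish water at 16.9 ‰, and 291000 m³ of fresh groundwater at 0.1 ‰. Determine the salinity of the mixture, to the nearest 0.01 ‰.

Total salt / total volume:
salt = 161,000×1.7 + 162,000×16.9 + 291,000×0.1 = 273,700 + 2,737,800 + 29,100 = 3,040,600
volume = 161,000 + 162,000 + 291,000 = 614,000 m³
S = 3,040,600 / 614,000 = 4.9521 ‰

4.95 ‰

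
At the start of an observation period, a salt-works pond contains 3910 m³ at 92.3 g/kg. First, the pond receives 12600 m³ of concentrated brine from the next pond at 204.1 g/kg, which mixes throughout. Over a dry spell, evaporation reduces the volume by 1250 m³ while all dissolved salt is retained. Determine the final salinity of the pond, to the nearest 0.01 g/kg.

After mixing: salt = 3,910×92.3 + 12,600×204.1 = 2,932,553; volume = 16,510 m³
After evaporation: salt unchanged = 2,932,553; volume = 16,510 − 1,250 = 15,260 m³
S = 2,932,553 / 15,260 = 192.1725 g/kg

192.17 g/kg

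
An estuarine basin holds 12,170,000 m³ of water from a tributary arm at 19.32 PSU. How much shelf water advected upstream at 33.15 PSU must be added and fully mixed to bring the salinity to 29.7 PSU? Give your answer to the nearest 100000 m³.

36600000 m³

Salt balance: 12,170,000×19.32 + V×33.15 = (12,170,000+V)×29.7
235,124,400 + 33.15V = 361,449,000 + 29.7V
126,324,600 = 3.45V
V = 36,615,826.09 m³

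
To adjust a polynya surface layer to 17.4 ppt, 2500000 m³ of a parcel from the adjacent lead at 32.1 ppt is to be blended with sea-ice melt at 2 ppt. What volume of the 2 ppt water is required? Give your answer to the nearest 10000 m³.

Salt balance: 2,500,000×32.1 + V×2 = (2,500,000+V)×17.4
80,250,000 + 2V = 43,500,000 + 17.4V
36,750,000 = 15.4V
V = 2,386,363.64 m³

2390000 m³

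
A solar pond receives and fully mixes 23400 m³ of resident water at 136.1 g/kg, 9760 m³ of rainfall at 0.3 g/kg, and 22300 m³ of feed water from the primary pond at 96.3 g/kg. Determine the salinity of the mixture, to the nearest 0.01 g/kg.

96.20 g/kg

Total salt / total volume:
salt = 23,400×136.1 + 9,760×0.3 + 22,300×96.3 = 3,184,740 + 2,928 + 2,147,490 = 5,335,158
volume = 23,400 + 9,760 + 22,300 = 55,460 m³
S = 5,335,158 / 55,460 = 96.1983 g/kg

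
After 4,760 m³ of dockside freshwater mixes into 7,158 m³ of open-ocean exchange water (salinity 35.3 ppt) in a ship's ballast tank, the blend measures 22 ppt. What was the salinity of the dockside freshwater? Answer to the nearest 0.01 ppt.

2.00 ppt

Salt balance: 7,158×35.3 + 4,760×S = 11,918×22
252,677.4 + 4,760·S = 262,196
S = (262,196 − 252,677.4) / 4,760 = 1.9997 ppt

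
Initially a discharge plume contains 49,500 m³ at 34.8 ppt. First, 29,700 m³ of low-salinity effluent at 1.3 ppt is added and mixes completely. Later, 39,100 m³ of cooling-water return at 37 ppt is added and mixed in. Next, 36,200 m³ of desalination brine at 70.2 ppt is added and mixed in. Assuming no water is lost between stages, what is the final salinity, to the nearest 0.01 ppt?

Salt balance:
Initial salt = 49,500×34.8 = 1,722,600
After stage 1: salt = 1,722,600 + 29,700×1.3 = 1,761,210; volume = 79,200 m³; S = 22.238 ppt
After stage 2: salt = 1,761,210 + 39,100×37 = 3,207,910; volume = 118,300 m³; S = 27.117 ppt
After stage 3: salt = 3,207,910 + 36,200×70.2 = 5,749,150; volume = 154,500 m³
S = 5,749,150 / 154,500 = 37.2113 ppt

37.21 ppt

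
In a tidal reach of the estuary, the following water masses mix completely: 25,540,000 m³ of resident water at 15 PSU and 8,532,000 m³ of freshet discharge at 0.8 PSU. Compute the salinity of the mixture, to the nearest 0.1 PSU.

11.4 PSU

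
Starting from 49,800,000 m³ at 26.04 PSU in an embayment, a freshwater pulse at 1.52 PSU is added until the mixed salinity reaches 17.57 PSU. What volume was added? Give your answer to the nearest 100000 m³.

26300000 m³

Salt balance: 49,800,000×26.04 + V×1.52 = (49,800,000+V)×17.57
1,296,792,000 + 1.52V = 874,986,000 + 17.57V
421,806,000 = 16.05V
V = 26,280,747.66 m³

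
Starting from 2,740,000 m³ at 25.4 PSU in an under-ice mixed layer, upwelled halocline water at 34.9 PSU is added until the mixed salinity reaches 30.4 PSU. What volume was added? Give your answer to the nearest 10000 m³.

Salt balance: 2,740,000×25.4 + V×34.9 = (2,740,000+V)×30.4
69,596,000 + 34.9V = 83,296,000 + 30.4V
13,700,000 = 4.5V
V = 3,044,444.44 m³

3040000 m³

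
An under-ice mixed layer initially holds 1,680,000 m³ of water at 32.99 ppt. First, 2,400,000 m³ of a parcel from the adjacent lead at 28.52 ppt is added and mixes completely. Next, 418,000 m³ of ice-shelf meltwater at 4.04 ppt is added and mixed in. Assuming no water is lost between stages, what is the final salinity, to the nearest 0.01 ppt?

27.91 ppt

Weighted by volume,
Initial salt = 1,680,000×32.99 = 55,423,200
After stage 1: salt = 55,423,200 + 2,400,000×28.52 = 123,871,200; volume = 4,080,000 m³; S = 30.361 ppt
After stage 2: salt = 123,871,200 + 418,000×4.04 = 125,559,920; volume = 4,498,000 m³
S = 125,559,920 / 4,498,000 = 27.9146 ppt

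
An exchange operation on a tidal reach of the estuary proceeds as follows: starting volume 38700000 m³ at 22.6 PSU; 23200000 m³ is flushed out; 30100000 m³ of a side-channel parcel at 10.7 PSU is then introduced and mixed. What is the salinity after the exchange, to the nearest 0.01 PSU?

Remaining after removal: 15,500,000 m³ at 22.6 PSU (salt = 350,300,000)
After addition: salt = 350,300,000 + 30,100,000×10.7 = 672,370,000; volume = 45,600,000 m³
S = 672,370,000 / 45,600,000 = 14.745 PSU

14.74 PSU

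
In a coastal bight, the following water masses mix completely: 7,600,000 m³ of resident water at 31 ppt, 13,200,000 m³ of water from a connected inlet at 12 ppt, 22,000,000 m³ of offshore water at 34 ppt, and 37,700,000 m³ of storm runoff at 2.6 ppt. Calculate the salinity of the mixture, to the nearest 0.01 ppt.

By conservation of dissolved salt,
salt = 7,600,000×31 + 13,200,000×12 + 22,000,000×34 + 37,700,000×2.6 = 235,600,000 + 158,400,000 + 748,000,000 + 98,020,000 = 1,240,020,000
volume = 7,600,000 + 13,200,000 + 22,000,000 + 37,700,000 = 80,500,000 m³
S = 1,240,020,000 / 80,500,000 = 15.404 ppt

15.40 ppt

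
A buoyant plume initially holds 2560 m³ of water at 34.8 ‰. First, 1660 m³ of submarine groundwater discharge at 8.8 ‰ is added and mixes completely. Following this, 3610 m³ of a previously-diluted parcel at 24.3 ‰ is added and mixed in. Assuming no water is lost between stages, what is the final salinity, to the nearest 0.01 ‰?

Mass of salt is conserved:
Initial salt = 2,560×34.8 = 89,088
After stage 1: salt = 89,088 + 1,660×8.8 = 103,696; volume = 4,220 m³; S = 24.573 ‰
After stage 2: salt = 103,696 + 3,610×24.3 = 191,419; volume = 7,830 m³
S = 191,419 / 7,830 = 24.4469 ‰

24.45 ‰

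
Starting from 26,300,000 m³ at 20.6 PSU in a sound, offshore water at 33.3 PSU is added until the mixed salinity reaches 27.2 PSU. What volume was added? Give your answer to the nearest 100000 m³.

Salt balance: 26,300,000×20.6 + V×33.3 = (26,300,000+V)×27.2
541,780,000 + 33.3V = 715,360,000 + 27.2V
173,580,000 = 6.1V
V = 28,455,737.7 m³

28500000 m³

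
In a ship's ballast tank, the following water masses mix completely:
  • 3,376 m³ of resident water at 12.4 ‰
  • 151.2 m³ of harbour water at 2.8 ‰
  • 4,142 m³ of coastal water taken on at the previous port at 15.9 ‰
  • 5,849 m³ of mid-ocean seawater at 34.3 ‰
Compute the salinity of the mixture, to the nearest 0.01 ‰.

Total salt / total volume:
salt = 3,376×12.4 + 151.2×2.8 + 4,142×15.9 + 5,849×34.3 = 41,862.4 + 423.36 + 65,857.8 + 200,620.7 = 308,764.26
volume = 3,376 + 151.2 + 4,142 + 5,849 = 13,518.2 m³
S = 308,764.26 / 13,518.2 = 22.8406 ‰

22.84 ‰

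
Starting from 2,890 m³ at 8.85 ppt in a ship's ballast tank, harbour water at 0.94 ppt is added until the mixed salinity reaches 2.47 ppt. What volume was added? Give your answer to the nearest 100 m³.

Salt balance: 2,890×8.85 + V×0.94 = (2,890+V)×2.47
25,576.5 + 0.94V = 7,138.3 + 2.47V
18,438.2 = 1.53V
V = 12,051.11 m³

12100 m³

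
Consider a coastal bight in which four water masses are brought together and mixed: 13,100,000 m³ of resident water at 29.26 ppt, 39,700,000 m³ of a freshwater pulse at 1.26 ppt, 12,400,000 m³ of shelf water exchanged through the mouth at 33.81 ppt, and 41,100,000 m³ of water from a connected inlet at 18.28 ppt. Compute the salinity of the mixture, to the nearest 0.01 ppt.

By conservation of dissolved salt,
salt = 13,100,000×29.26 + 39,700,000×1.26 + 12,400,000×33.81 + 41,100,000×18.28 = 383,306,000 + 50,022,000 + 419,244,000 + 751,308,000 = 1,603,880,000
volume = 13,100,000 + 39,700,000 + 12,400,000 + 41,100,000 = 106,300,000 m³
S = 1,603,880,000 / 106,300,000 = 15.0882 ppt

15.09 ppt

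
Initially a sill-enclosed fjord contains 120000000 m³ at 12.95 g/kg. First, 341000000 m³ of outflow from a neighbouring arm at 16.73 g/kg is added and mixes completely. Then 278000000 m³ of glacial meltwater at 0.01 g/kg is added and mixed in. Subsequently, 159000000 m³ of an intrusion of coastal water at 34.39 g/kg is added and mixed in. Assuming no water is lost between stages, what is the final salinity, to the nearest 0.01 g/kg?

By conservation of dissolved salt,
Initial salt = 120,000,000×12.95 = 1,554,000,000
After stage 1: salt = 1,554,000,000 + 341,000,000×16.73 = 7,258,930,000; volume = 461,000,000 m³; S = 15.746 g/kg
After stage 2: salt = 7,258,930,000 + 278,000,000×0.01 = 7,261,710,000; volume = 739,000,000 m³; S = 9.826 g/kg
After stage 3: salt = 7,261,710,000 + 159,000,000×34.39 = 12,729,720,000; volume = 898,000,000 m³
S = 12,729,720,000 / 898,000,000 = 14.1756 g/kg

14.18 g/kg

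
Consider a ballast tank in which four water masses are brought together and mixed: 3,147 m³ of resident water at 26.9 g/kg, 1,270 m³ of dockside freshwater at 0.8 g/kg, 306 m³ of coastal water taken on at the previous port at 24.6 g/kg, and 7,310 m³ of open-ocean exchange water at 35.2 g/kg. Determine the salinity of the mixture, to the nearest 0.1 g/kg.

By conservation of dissolved salt,
salt = 3,147×26.9 + 1,270×0.8 + 306×24.6 + 7,310×35.2 = 84,654.3 + 1,016 + 7,527.6 + 257,312 = 350,509.9
volume = 3,147 + 1,270 + 306 + 7,310 = 12,033 m³
S = 350,509.9 / 12,033 = 29.129 g/kg

29.1 g/kg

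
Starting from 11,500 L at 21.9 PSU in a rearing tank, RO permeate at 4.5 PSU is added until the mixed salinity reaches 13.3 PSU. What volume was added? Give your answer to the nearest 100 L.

Salt balance: 11,500×21.9 + V×4.5 = (11,500+V)×13.3
251,850 + 4.5V = 152,950 + 13.3V
98,900 = 8.8V
V = 11,238.64 L

11200 L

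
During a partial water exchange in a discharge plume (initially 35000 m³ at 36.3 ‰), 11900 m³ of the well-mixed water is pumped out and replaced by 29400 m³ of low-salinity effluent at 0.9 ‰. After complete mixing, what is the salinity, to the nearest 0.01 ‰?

16.48 ‰

Remaining after removal: 23,100 m³ at 36.3 ‰ (salt = 838,530)
After addition: salt = 838,530 + 29,400×0.9 = 864,990; volume = 52,500 m³
S = 864,990 / 52,500 = 16.476 ‰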